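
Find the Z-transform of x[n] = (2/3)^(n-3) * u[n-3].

Time-shifting property: if X(z) = Z{x[n]}, then Z{x[n-d]} = z^(-d) * X(z)
X(z) = z/(z - 2/3) for x[n] = (2/3)^n * u[n]
Z{x[n-3]} = z^(-3) * z/(z - 2/3) = z^(-2)/(z - 2/3)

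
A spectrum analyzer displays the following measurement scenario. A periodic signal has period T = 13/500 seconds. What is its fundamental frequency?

The fundamental frequency is the reciprocal of the period.
f = 1/T = 1/(13/500) = 500/13 Hz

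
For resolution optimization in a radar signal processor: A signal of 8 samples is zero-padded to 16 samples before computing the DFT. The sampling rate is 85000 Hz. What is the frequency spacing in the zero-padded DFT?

Original DFT: N = 8, resolution = f_s/N = 85000/8 = 10625 Hz
Zero-padded DFT: N = 16, resolution = f_s/N = 85000/16 = 10625/2 Hz
Zero-padding interpolates the spectrum (finer frequency grid)
but does NOT improve the true spectral resolution (ability to resolve close frequencies).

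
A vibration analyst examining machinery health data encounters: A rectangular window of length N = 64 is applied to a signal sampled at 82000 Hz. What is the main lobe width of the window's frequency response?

For a rectangular window of length N,
the main lobe width in frequency is 2*f_s/N.
= 2*82000/64 = 5125/2 Hz
This determines the minimum frequency separation for resolving two sinusoids.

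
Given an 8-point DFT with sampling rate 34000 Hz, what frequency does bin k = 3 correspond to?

The frequency of DFT bin k is: f_k = k * f_s / N
f_3 = 3 * 34000 / 8 = 12750 Hz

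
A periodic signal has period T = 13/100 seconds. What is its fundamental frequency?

The fundamental frequency is the reciprocal of the period.
f = 1/T = 1/(13/100) = 100/13 Hz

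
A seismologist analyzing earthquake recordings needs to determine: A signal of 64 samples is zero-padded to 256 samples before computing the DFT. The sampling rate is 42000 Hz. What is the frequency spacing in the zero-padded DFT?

Original DFT: N = 64, resolution = f_s/N = 42000/64 = 2625/4 Hz
Zero-padded DFT: N = 256, resolution = f_s/N = 42000/256 = 2625/16 Hz
Zero-padding interpolates the spectrum (finer frequency grid)
but does NOT improve the true spectral resolution (ability to resolve close frequencies).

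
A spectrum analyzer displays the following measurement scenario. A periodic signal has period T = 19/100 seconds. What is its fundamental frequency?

The fundamental frequency is the reciprocal of the period.
f = 1/T = 1/(19/100) = 100/19 Hz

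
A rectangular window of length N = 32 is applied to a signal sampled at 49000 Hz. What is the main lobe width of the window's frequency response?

For a rectangular window of length N,
the main lobe width in frequency is 2*f_s/N.
= 2*49000/32 = 6125/2 Hz
This determines the minimum frequency separation for resolving two sinusoids.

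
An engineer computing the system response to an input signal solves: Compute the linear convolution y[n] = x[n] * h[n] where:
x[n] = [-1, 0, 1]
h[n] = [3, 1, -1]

y[n] = sum_k x[k]*h[n-k]. Output length = len(x) + len(h) - 1 = 3 + 3 - 1 = 5.
y[0] = -1*3 = -3
y[1] = 0*3 + -1*1 = -1
y[2] = 1*3 + 0*1 + -1*-1 = 4
y[3] = 1*1 + 0*-1 = 1
y[4] = 1*-1 = -1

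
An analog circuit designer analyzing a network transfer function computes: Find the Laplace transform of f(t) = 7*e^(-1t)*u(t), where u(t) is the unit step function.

Standard Laplace transform pair:
e^(-at)*u(t) <-> 1/(s+a)
With a = 1: L{7*e^(-1t)*u(t)} = 7/(s+1), ROC: Re(s) > -1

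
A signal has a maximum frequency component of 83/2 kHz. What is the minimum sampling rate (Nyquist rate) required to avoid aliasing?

By the Nyquist-Shannon sampling theorem,
the minimum sampling rate (Nyquist rate) must be at least 2 * f_max.
Nyquist rate = 2 * 83/2 kHz = 83 kHz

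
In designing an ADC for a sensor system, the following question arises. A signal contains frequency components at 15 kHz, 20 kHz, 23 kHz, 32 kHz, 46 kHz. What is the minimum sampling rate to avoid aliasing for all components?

The highest frequency component is f_max = 46 kHz.
Nyquist rate = 2 * f_max = 2 * 46 kHz = 92 kHz.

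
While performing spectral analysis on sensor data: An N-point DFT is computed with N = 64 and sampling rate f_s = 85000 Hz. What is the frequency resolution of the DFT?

DFT frequency resolution = f_s / N
= 85000 / 64 = 10625/8 Hz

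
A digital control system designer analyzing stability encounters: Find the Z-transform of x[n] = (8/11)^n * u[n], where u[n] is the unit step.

The Z-transform of a^n * u[n] is z/(z-a) for |z| > |a|.
Here a = 8/11, so X(z) = z/(z - (8/11)) = 11z/(11z - 8)
ROC: |z| > 8/11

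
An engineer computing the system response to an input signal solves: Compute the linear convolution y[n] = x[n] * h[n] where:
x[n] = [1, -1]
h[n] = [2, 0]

y[n] = sum_k x[k]*h[n-k]. Output length = len(x) + len(h) - 1 = 2 + 2 - 1 = 3.
y[0] = 1*2 = 2
y[1] = -1*2 + 1*0 = -2
y[2] = -1*0 = 0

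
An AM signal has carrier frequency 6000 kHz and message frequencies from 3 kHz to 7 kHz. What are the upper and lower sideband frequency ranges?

Upper sideband (USB) = fc + [fm_low, fm_high] = 6000 + [3, 7] = [6003, 6007] kHz
Lower sideband (LSB) = fc - [fm_high, fm_low] = 6000 - [7, 3] = [5993, 5997] kHz
Total occupied spectrum: 5993 kHz to 6007 kHz (plus carrier at 6000 kHz)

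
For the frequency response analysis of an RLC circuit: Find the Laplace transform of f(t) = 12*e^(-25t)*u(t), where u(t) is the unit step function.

Standard Laplace transform pair:
e^(-at)*u(t) <-> 1/(s+a)
With a = 25: L{12*e^(-25t)*u(t)} = 12/(s+25), ROC: Re(s) > -25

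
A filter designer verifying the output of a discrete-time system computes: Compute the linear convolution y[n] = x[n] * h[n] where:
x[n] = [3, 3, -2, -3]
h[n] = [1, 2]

y[n] = sum_k x[k]*h[n-k]. Output length = len(x) + len(h) - 1 = 4 + 2 - 1 = 5.
y[0] = 3*1 = 3
y[1] = 3*1 + 3*2 = 9
y[2] = -2*1 + 3*2 = 4
y[3] = -3*1 + -2*2 = -7
y[4] = -3*2 = -6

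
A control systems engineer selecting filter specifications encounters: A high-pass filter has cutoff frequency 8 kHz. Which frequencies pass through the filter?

A high-pass filter passes all frequencies above the cutoff frequency 8 kHz and attenuates lower frequencies.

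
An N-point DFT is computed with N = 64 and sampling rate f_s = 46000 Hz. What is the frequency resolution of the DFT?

DFT frequency resolution = f_s / N
= 46000 / 64 = 2875/4 Hz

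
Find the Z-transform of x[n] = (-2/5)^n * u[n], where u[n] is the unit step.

The Z-transform of a^n * u[n] is z/(z-a) for |z| > |a|.
Here a = -2/5, so X(z) = z/(z - (-2/5)) = 5z/(5z + 2)
ROC: |z| > 2/5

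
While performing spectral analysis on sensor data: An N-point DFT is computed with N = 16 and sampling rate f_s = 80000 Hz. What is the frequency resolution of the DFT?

DFT frequency resolution = f_s / N
= 80000 / 16 = 5000 Hz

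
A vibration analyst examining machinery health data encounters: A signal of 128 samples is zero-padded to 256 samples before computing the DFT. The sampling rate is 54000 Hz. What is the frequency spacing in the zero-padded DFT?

Original DFT: N = 128, resolution = f_s/N = 54000/128 = 3375/8 Hz
Zero-padded DFT: N = 256, resolution = f_s/N = 54000/256 = 3375/16 Hz
Zero-padding interpolates the spectrum (finer frequency grid)
but does NOT improve the true spectral resolution (ability to resolve close frequencies).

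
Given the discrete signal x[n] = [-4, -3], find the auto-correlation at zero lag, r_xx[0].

The auto-correlation at zero lag r_xx[0] equals the signal energy.
r_xx[0] = sum of x[n]^2 = (-4)^2 + (-3)^2
= 16 + 9 = 25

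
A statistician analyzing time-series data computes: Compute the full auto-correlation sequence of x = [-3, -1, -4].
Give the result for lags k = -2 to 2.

r_xx[k] = sum_m x[m]*x[m+k], indexed from 0, for k = -2 to 2:
  r_xx[-2] = x[2]*x[0] = 12
  r_xx[-1] = x[1]*x[0] + x[2]*x[1] = 7
  r_xx[0] = x[0]*x[0] + x[1]*x[1] + x[2]*x[2] = 26
  r_xx[1] = x[0]*x[1] + x[1]*x[2] = 7
  r_xx[2] = x[0]*x[2] = 12
r_xx = [12, 7, 26, 7, 12]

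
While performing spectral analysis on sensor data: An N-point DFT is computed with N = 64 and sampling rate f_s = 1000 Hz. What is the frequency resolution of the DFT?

DFT frequency resolution = f_s / N
= 1000 / 64 = 125/8 Hz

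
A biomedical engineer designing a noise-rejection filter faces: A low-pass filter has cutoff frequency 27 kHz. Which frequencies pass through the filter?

A low-pass filter passes all frequencies below the cutoff frequency 27 kHz and attenuates higher frequencies.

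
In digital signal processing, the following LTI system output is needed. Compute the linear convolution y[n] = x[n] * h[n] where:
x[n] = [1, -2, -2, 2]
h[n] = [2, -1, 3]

y[n] = sum_k x[k]*h[n-k]. Output length = len(x) + len(h) - 1 = 4 + 3 - 1 = 6.
y[0] = 1*2 = 2
y[1] = -2*2 + 1*-1 = -5
y[2] = -2*2 + -2*-1 + 1*3 = 1
y[3] = 2*2 + -2*-1 + -2*3 = 0
y[4] = 2*-1 + -2*3 = -8
y[5] = 2*3 = 6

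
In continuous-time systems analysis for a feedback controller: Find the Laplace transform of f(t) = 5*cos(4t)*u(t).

Standard pair: cos(wt)*u(t) <-> s/(s^2+w^2)
With w = 4: L{5*cos(4t)*u(t)} = 5s/(s^2+16)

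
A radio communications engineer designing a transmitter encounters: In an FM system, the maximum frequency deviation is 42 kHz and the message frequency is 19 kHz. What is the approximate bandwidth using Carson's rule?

Carson's rule: BW = 2*(delta_f + f_m)
= 2*(42 + 19) kHz = 122 kHz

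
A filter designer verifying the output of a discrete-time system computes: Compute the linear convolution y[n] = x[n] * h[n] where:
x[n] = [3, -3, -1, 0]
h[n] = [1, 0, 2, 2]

y[n] = sum_k x[k]*h[n-k]. Output length = len(x) + len(h) - 1 = 4 + 4 - 1 = 7.
y[0] = 3*1 = 3
y[1] = -3*1 + 3*0 = -3
y[2] = -1*1 + -3*0 + 3*2 = 5
y[3] = 0*1 + -1*0 + -3*2 + 3*2 = 0
y[4] = 0*0 + -1*2 + -3*2 = -8
y[5] = 0*2 + -1*2 = -2
y[6] = 0*2 = 0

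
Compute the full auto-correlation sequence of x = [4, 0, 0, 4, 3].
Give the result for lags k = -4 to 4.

r_xx[k] = sum_m x[m]*x[m+k], indexed from 0, for k = -4 to 4:
  r_xx[-4] = x[4]*x[0] = 12
  r_xx[-3] = x[3]*x[0] + x[4]*x[1] = 16
  r_xx[-2] = x[2]*x[0] + x[3]*x[1] + x[4]*x[2] = 0
  r_xx[-1] = x[1]*x[0] + x[2]*x[1] + x[3]*x[2] + x[4]*x[3] = 12
  r_xx[0] = x[0]*x[0] + x[1]*x[1] + x[2]*x[2] + x[3]*x[3] + x[4]*x[4] = 41
  r_xx[1] = x[0]*x[1] + x[1]*x[2] + x[2]*x[3] + x[3]*x[4] = 12
  r_xx[2] = x[0]*x[2] + x[1]*x[3] + x[2]*x[4] = 0
  r_xx[3] = x[0]*x[3] + x[1]*x[4] = 16
  r_xx[4] = x[0]*x[4] = 12
r_xx = [12, 16, 0, 12, 41, 12, 0, 16, 12]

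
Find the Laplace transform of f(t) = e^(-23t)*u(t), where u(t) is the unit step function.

Standard Laplace transform pair:
e^(-at)*u(t) <-> 1/(s+a)
With a = 23: L{e^(-23t)*u(t)} = 1/(s+23), ROC: Re(s) > -23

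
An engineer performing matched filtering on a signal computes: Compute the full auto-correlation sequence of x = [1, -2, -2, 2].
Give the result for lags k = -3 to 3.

r_xx[k] = sum_m x[m]*x[m+k], indexed from 0, for k = -3 to 3:
  r_xx[-3] = x[3]*x[0] = 2
  r_xx[-2] = x[2]*x[0] + x[3]*x[1] = -6
  r_xx[-1] = x[1]*x[0] + x[2]*x[1] + x[3]*x[2] = -2
  r_xx[0] = x[0]*x[0] + x[1]*x[1] + x[2]*x[2] + x[3]*x[3] = 13
  r_xx[1] = x[0]*x[1] + x[1]*x[2] + x[2]*x[3] = -2
  r_xx[2] = x[0]*x[2] + x[1]*x[3] = -6
  r_xx[3] = x[0]*x[3] = 2
r_xx = [2, -6, -2, 13, -2, -6, 2]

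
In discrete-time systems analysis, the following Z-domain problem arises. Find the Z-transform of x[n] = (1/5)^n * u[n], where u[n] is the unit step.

The Z-transform of a^n * u[n] is z/(z-a) for |z| > |a|.
Here a = 1/5, so X(z) = z/(z - (1/5)) = 5z/(5z - 1)
ROC: |z| > 1/5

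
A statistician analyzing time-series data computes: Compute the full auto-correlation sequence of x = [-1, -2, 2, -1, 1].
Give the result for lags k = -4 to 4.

r_xx[k] = sum_m x[m]*x[m+k], indexed from 0, for k = -4 to 4:
  r_xx[-4] = x[4]*x[0] = -1
  r_xx[-3] = x[3]*x[0] + x[4]*x[1] = -1
  r_xx[-2] = x[2]*x[0] + x[3]*x[1] + x[4]*x[2] = 2
  r_xx[-1] = x[1]*x[0] + x[2]*x[1] + x[3]*x[2] + x[4]*x[3] = -5
  r_xx[0] = x[0]*x[0] + x[1]*x[1] + x[2]*x[2] + x[3]*x[3] + x[4]*x[4] = 11
  r_xx[1] = x[0]*x[1] + x[1]*x[2] + x[2]*x[3] + x[3]*x[4] = -5
  r_xx[2] = x[0]*x[2] + x[1]*x[3] + x[2]*x[4] = 2
  r_xx[3] = x[0]*x[3] + x[1]*x[4] = -1
  r_xx[4] = x[0]*x[4] = -1
r_xx = [-1, -1, 2, -5, 11, -5, 2, -1, -1]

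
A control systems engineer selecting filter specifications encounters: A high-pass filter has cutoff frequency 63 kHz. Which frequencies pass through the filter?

A high-pass filter passes all frequencies above the cutoff frequency 63 kHz and attenuates lower frequencies.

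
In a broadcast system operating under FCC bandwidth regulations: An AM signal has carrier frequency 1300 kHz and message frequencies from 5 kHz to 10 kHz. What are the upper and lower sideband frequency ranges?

Upper sideband (USB) = fc + [fm_low, fm_high] = 1300 + [5, 10] = [1305, 1310] kHz
Lower sideband (LSB) = fc - [fm_high, fm_low] = 1300 - [10, 5] = [1290, 1295] kHz
Total occupied spectrum: 1290 kHz to 1310 kHz (plus carrier at 1300 kHz)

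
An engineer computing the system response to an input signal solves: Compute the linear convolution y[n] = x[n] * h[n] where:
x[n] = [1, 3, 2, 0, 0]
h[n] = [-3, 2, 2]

y[n] = sum_k x[k]*h[n-k]. Output length = len(x) + len(h) - 1 = 5 + 3 - 1 = 7.
y[0] = 1*-3 = -3
y[1] = 3*-3 + 1*2 = -7
y[2] = 2*-3 + 3*2 + 1*2 = 2
y[3] = 0*-3 + 2*2 + 3*2 = 10
y[4] = 0*-3 + 0*2 + 2*2 = 4
y[5] = 0*2 + 0*2 = 0
y[6] = 0*2 = 0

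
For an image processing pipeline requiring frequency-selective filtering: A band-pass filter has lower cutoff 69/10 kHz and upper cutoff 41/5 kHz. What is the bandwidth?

Bandwidth = f_high - f_low
= 41/5 kHz - 69/10 kHz = 13/10 kHz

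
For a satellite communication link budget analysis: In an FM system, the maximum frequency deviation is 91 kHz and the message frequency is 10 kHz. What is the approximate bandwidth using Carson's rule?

Carson's rule: BW = 2*(delta_f + f_m)
= 2*(91 + 10) kHz = 202 kHz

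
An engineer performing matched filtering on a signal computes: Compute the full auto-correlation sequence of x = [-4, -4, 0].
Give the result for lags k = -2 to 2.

r_xx[k] = sum_m x[m]*x[m+k], indexed from 0, for k = -2 to 2:
  r_xx[-2] = x[2]*x[0] = 0
  r_xx[-1] = x[1]*x[0] + x[2]*x[1] = 16
  r_xx[0] = x[0]*x[0] + x[1]*x[1] + x[2]*x[2] = 32
  r_xx[1] = x[0]*x[1] + x[1]*x[2] = 16
  r_xx[2] = x[0]*x[2] = 0
r_xx = [0, 16, 32, 16, 0]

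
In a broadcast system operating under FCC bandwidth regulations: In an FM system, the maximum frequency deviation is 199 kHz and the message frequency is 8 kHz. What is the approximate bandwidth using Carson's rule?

Carson's rule: BW = 2*(delta_f + f_m)
= 2*(199 + 8) kHz = 414 kHz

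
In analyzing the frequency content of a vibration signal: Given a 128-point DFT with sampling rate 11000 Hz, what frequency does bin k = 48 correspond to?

The frequency of DFT bin k is: f_k = k * f_s / N
f_48 = 48 * 11000 / 128 = 4125 Hz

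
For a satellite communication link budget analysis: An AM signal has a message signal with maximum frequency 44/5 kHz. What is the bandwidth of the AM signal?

In AM (double-sideband), the bandwidth is twice the message frequency.
BW = 2 * f_m = 2 * 44/5 kHz = 88/5 kHz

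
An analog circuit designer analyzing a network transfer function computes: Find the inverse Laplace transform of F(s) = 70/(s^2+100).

Standard pair: w/(s^2+w^2) <-> sin(wt)*u(t)
Recognize w^2 = 100, so w = 10; numerator 70 = 7*10.
f(t) = 7*sin(10t)*u(t)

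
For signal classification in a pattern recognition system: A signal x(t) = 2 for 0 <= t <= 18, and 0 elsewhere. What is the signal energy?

Energy = integral of |x(t)|^2 dt over the signal duration
= 2^2 * 18 = 4 * 18 = 72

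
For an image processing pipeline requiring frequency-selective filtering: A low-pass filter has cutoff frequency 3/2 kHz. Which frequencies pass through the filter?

A low-pass filter passes all frequencies below the cutoff frequency 3/2 kHz and attenuates higher frequencies.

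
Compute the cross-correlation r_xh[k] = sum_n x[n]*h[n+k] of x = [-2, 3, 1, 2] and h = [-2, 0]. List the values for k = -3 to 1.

Both sequences indexed from 0 and zero outside their support.
Lags with overlap: k = -3 to 1.
  r_xh[-3] = x[3]*h[0] = -4
  r_xh[-2] = x[2]*h[0] + x[3]*h[1] = -2
  r_xh[-1] = x[1]*h[0] + x[2]*h[1] = -6
  r_xh[0] = x[0]*h[0] + x[1]*h[1] = 4
  r_xh[1] = x[0]*h[1] = 0
r_xh = [-4, -2, -6, 4, 0] (for k = -3, ..., 1)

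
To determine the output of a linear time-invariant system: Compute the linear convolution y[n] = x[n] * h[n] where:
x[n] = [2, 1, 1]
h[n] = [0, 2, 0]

y[n] = sum_k x[k]*h[n-k]. Output length = len(x) + len(h) - 1 = 3 + 3 - 1 = 5.
y[0] = 2*0 = 0
y[1] = 1*0 + 2*2 = 4
y[2] = 1*0 + 1*2 + 2*0 = 2
y[3] = 1*2 + 1*0 = 2
y[4] = 1*0 = 0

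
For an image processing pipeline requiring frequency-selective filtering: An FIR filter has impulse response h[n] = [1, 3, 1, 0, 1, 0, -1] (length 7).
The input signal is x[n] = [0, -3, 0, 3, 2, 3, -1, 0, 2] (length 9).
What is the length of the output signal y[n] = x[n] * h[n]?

For linear convolution, the output length is:
len(y) = len(x) + len(h) - 1 = 9 + 7 - 1 = 15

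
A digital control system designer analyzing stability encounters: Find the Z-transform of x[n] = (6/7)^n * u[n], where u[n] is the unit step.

The Z-transform of a^n * u[n] is z/(z-a) for |z| > |a|.
Here a = 6/7, so X(z) = z/(z - (6/7)) = 7z/(7z - 6)
ROC: |z| > 6/7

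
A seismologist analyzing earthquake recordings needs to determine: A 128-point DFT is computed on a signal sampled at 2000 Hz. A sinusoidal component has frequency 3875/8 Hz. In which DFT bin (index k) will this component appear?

DFT frequency resolution = f_s/N = 2000/128 = 125/8 Hz
Bin index k = f_signal / resolution = 3875/8 / 125/8 = 31
The signal frequency 3875/8 Hz falls in DFT bin k = 31.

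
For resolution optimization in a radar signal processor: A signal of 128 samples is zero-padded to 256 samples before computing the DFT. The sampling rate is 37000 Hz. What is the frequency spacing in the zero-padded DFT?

Original DFT: N = 128, resolution = f_s/N = 37000/128 = 4625/16 Hz
Zero-padded DFT: N = 256, resolution = f_s/N = 37000/256 = 4625/32 Hz
Zero-padding interpolates the spectrum (finer frequency grid)
but does NOT improve the true spectral resolution (ability to resolve close frequencies).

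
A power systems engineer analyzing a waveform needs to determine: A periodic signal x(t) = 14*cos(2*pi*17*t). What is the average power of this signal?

Average power of A*cos(wt) is A^2/2.
P = 14^2 / 2 = 196/2 = 98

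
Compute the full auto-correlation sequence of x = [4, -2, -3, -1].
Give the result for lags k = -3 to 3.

r_xx[k] = sum_m x[m]*x[m+k], indexed from 0, for k = -3 to 3:
  r_xx[-3] = x[3]*x[0] = -4
  r_xx[-2] = x[2]*x[0] + x[3]*x[1] = -10
  r_xx[-1] = x[1]*x[0] + x[2]*x[1] + x[3]*x[2] = 1
  r_xx[0] = x[0]*x[0] + x[1]*x[1] + x[2]*x[2] + x[3]*x[3] = 30
  r_xx[1] = x[0]*x[1] + x[1]*x[2] + x[2]*x[3] = 1
  r_xx[2] = x[0]*x[2] + x[1]*x[3] = -10
  r_xx[3] = x[0]*x[3] = -4
r_xx = [-4, -10, 1, 30, 1, -10, -4]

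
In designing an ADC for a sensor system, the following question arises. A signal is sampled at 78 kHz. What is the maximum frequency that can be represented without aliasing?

The maximum frequency that can be represented without aliasing
is the Nyquist frequency: f_max = f_s / 2 = 78 kHz / 2 = 39 kHz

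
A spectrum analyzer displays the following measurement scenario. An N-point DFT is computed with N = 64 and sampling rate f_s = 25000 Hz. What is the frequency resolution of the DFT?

DFT frequency resolution = f_s / N
= 25000 / 64 = 3125/8 Hz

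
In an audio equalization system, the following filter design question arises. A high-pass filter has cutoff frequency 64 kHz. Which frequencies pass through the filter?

A high-pass filter passes all frequencies above the cutoff frequency 64 kHz and attenuates lower frequencies.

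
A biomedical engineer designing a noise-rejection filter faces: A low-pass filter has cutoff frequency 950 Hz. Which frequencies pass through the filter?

A low-pass filter passes all frequencies below the cutoff frequency 950 Hz and attenuates higher frequencies.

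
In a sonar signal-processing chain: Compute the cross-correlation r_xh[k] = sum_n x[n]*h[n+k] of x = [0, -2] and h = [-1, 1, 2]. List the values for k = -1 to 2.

Both sequences indexed from 0 and zero outside their support.
Lags with overlap: k = -1 to 2.
  r_xh[-1] = x[1]*h[0] = 2
  r_xh[0] = x[0]*h[0] + x[1]*h[1] = -2
  r_xh[1] = x[0]*h[1] + x[1]*h[2] = -4
  r_xh[2] = x[0]*h[2] = 0
r_xh = [2, -2, -4, 0] (for k = -1, ..., 2)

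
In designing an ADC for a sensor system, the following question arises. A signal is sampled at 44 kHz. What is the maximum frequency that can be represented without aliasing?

The maximum frequency that can be represented without aliasing
is the Nyquist frequency: f_max = f_s / 2 = 44 kHz / 2 = 22 kHz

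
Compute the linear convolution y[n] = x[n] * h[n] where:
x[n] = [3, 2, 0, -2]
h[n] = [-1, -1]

y[n] = sum_k x[k]*h[n-k]. Output length = len(x) + len(h) - 1 = 4 + 2 - 1 = 5.
y[0] = 3*-1 = -3
y[1] = 2*-1 + 3*-1 = -5
y[2] = 0*-1 + 2*-1 = -2
y[3] = -2*-1 + 0*-1 = 2
y[4] = -2*-1 = 2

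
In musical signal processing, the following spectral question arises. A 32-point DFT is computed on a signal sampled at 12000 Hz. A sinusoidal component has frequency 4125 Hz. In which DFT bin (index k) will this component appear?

DFT frequency resolution = f_s/N = 12000/32 = 375 Hz
Bin index k = f_signal / resolution = 4125 / 375 = 11
The signal frequency 4125 Hz falls in DFT bin k = 11.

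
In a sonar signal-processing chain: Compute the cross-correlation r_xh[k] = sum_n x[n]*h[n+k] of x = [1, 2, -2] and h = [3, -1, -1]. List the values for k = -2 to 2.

Both sequences indexed from 0 and zero outside their support.
Lags with overlap: k = -2 to 2.
  r_xh[-2] = x[2]*h[0] = -6
  r_xh[-1] = x[1]*h[0] + x[2]*h[1] = 8
  r_xh[0] = x[0]*h[0] + x[1]*h[1] + x[2]*h[2] = 3
  r_xh[1] = x[0]*h[1] + x[1]*h[2] = -3
  r_xh[2] = x[0]*h[2] = -1
r_xh = [-6, 8, 3, -3, -1] (for k = -2, ..., 2)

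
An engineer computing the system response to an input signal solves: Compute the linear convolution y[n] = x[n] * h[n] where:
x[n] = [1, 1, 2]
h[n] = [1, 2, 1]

y[n] = sum_k x[k]*h[n-k]. Output length = len(x) + len(h) - 1 = 3 + 3 - 1 = 5.
y[0] = 1*1 = 1
y[1] = 1*1 + 1*2 = 3
y[2] = 2*1 + 1*2 + 1*1 = 5
y[3] = 2*2 + 1*1 = 5
y[4] = 2*1 = 2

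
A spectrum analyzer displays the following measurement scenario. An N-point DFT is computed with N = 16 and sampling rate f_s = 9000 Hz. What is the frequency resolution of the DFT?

DFT frequency resolution = f_s / N
= 9000 / 16 = 1125/2 Hz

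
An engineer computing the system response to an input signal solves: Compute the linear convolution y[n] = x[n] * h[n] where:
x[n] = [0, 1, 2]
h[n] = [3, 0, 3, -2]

y[n] = sum_k x[k]*h[n-k]. Output length = len(x) + len(h) - 1 = 3 + 4 - 1 = 6.
y[0] = 0*3 = 0
y[1] = 1*3 + 0*0 = 3
y[2] = 2*3 + 1*0 + 0*3 = 6
y[3] = 2*0 + 1*3 + 0*-2 = 3
y[4] = 2*3 + 1*-2 = 4
y[5] = 2*-2 = -4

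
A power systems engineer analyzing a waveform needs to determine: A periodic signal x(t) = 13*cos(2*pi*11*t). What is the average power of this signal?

Average power of A*cos(wt) is A^2/2.
P = 13^2 / 2 = 169/2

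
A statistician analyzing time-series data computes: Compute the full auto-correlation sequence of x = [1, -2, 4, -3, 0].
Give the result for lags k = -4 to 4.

r_xx[k] = sum_m x[m]*x[m+k], indexed from 0, for k = -4 to 4:
  r_xx[-4] = x[4]*x[0] = 0
  r_xx[-3] = x[3]*x[0] + x[4]*x[1] = -3
  r_xx[-2] = x[2]*x[0] + x[3]*x[1] + x[4]*x[2] = 10
  r_xx[-1] = x[1]*x[0] + x[2]*x[1] + x[3]*x[2] + x[4]*x[3] = -22
  r_xx[0] = x[0]*x[0] + x[1]*x[1] + x[2]*x[2] + x[3]*x[3] + x[4]*x[4] = 30
  r_xx[1] = x[0]*x[1] + x[1]*x[2] + x[2]*x[3] + x[3]*x[4] = -22
  r_xx[2] = x[0]*x[2] + x[1]*x[3] + x[2]*x[4] = 10
  r_xx[3] = x[0]*x[3] + x[1]*x[4] = -3
  r_xx[4] = x[0]*x[4] = 0
r_xx = [0, -3, 10, -22, 30, -22, 10, -3, 0]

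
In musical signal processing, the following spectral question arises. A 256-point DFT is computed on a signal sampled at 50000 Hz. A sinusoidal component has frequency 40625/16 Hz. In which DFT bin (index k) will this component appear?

DFT frequency resolution = f_s/N = 50000/256 = 3125/16 Hz
Bin index k = f_signal / resolution = 40625/16 / 3125/16 = 13
The signal frequency 40625/16 Hz falls in DFT bin k = 13.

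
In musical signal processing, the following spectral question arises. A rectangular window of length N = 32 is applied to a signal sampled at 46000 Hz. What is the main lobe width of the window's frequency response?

For a rectangular window of length N,
the main lobe width in frequency is 2*f_s/N.
= 2*46000/32 = 2875 Hz
This determines the minimum frequency separation for resolving two sinusoids.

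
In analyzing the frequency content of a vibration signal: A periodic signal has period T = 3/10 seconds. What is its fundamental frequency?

The fundamental frequency is the reciprocal of the period.
f = 1/T = 1/(3/10) = 10/3 Hz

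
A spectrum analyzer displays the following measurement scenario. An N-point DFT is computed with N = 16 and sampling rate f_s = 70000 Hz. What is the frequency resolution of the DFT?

DFT frequency resolution = f_s / N
= 70000 / 16 = 4375 Hz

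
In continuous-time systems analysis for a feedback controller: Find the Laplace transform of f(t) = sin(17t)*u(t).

Standard pair: sin(wt)*u(t) <-> w/(s^2+w^2)
With w = 17: L{sin(17t)*u(t)} = 17/(s^2+289)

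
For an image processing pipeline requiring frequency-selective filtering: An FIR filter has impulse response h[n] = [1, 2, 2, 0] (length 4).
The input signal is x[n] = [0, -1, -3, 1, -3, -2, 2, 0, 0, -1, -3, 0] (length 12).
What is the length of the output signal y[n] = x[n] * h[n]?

For linear convolution, the output length is:
len(y) = len(x) + len(h) - 1 = 12 + 4 - 1 = 15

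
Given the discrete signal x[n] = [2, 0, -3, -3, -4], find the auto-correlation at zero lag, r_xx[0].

The auto-correlation at zero lag r_xx[0] equals the signal energy.
r_xx[0] = sum of x[n]^2 = 2^2 + 0^2 + (-3)^2 + (-3)^2 + (-4)^2
= 4 + 0 + 9 + 9 + 16 = 38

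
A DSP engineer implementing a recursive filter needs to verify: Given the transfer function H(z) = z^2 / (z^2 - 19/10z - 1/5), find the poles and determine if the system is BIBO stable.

Poles are roots of the denominator: z^2 - 19/10z - 1/5 = 0.
Quadratic formula: z = [-(-19/10) +/- sqrt((-19/10)^2 - 4*(-1/5))] / 2
Discriminant = 361/100 + 4/5 = 441/100; sqrt = 21/10.
z = (19/10 +/- 21/10) / 2 => z = 2 or z = -1/10.
|p1| = 2, |p2| = 1/10.
For BIBO stability, all poles must lie inside the unit circle (|p| < 1).
System is UNSTABLE since at least one |p| >= 1.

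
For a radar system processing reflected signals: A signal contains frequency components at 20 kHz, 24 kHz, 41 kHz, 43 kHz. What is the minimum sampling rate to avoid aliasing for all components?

The highest frequency component is f_max = 43 kHz.
Nyquist rate = 2 * f_max = 2 * 43 kHz = 86 kHz.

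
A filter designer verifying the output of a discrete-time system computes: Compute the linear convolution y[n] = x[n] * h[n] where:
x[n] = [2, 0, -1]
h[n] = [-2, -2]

y[n] = sum_k x[k]*h[n-k]. Output length = len(x) + len(h) - 1 = 3 + 2 - 1 = 4.
y[0] = 2*-2 = -4
y[1] = 0*-2 + 2*-2 = -4
y[2] = -1*-2 + 0*-2 = 2
y[3] = -1*-2 = 2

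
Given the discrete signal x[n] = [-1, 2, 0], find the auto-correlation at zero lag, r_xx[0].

The auto-correlation at zero lag r_xx[0] equals the signal energy.
r_xx[0] = sum of x[n]^2 = (-1)^2 + 2^2 + 0^2
= 1 + 4 + 0 = 5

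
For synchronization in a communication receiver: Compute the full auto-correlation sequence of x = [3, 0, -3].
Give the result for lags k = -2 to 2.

r_xx[k] = sum_m x[m]*x[m+k], indexed from 0, for k = -2 to 2:
  r_xx[-2] = x[2]*x[0] = -9
  r_xx[-1] = x[1]*x[0] + x[2]*x[1] = 0
  r_xx[0] = x[0]*x[0] + x[1]*x[1] + x[2]*x[2] = 18
  r_xx[1] = x[0]*x[1] + x[1]*x[2] = 0
  r_xx[2] = x[0]*x[2] = -9
r_xx = [-9, 0, 18, 0, -9]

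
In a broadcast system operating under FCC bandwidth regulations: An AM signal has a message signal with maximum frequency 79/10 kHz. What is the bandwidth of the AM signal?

In AM (double-sideband), the bandwidth is twice the message frequency.
BW = 2 * f_m = 2 * 79/10 kHz = 79/5 kHz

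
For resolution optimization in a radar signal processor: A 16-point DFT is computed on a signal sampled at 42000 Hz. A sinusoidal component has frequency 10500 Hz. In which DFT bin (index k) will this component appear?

DFT frequency resolution = f_s/N = 42000/16 = 2625 Hz
Bin index k = f_signal / resolution = 10500 / 2625 = 4
The signal frequency 10500 Hz falls in DFT bin k = 4.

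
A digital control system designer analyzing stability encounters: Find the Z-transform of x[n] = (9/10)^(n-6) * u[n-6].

Time-shifting property: if X(z) = Z{x[n]}, then Z{x[n-d]} = z^(-d) * X(z)
X(z) = z/(z - 9/10) for x[n] = (9/10)^n * u[n]
Z{x[n-6]} = z^(-6) * z/(z - 9/10) = z^(-5)/(z - 9/10)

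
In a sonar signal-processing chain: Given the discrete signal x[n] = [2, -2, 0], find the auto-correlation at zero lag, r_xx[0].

The auto-correlation at zero lag r_xx[0] equals the signal energy.
r_xx[0] = sum of x[n]^2 = 2^2 + (-2)^2 + 0^2
= 4 + 4 + 0 = 8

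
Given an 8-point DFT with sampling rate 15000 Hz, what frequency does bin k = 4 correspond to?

The frequency of DFT bin k is: f_k = k * f_s / N
f_4 = 4 * 15000 / 8 = 7500 Hz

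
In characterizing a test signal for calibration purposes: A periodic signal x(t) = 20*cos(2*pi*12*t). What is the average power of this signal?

Average power of A*cos(wt) is A^2/2.
P = 20^2 / 2 = 400/2 = 200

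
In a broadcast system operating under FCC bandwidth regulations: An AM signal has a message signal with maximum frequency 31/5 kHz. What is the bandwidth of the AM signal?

In AM (double-sideband), the bandwidth is twice the message frequency.
BW = 2 * f_m = 2 * 31/5 kHz = 62/5 kHz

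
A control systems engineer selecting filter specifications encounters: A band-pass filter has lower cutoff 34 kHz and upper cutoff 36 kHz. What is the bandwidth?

Bandwidth = f_high - f_low
= 36 kHz - 34 kHz = 2 kHz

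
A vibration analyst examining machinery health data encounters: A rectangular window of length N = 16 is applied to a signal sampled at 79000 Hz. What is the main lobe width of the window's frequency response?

For a rectangular window of length N,
the main lobe width in frequency is 2*f_s/N.
= 2*79000/16 = 9875 Hz
This determines the minimum frequency separation for resolving two sinusoids.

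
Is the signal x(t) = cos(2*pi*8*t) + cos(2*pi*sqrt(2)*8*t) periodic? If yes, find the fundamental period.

f1 = 8 Hz, f2 = 8*sqrt(2) Hz
Ratio f2/f1 = sqrt(2), which is irrational.
Since the frequency ratio is irrational, no common period exists.
The signal is not periodic.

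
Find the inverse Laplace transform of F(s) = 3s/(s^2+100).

Standard pair: s/(s^2+w^2) <-> cos(wt)*u(t)
With k=3, w=10: f(t) = 3*cos(10t)*u(t)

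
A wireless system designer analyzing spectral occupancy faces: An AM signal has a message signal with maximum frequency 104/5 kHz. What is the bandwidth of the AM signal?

In AM (double-sideband), the bandwidth is twice the message frequency.
BW = 2 * f_m = 2 * 104/5 kHz = 208/5 kHz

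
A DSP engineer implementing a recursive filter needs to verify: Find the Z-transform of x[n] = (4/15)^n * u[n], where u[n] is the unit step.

The Z-transform of a^n * u[n] is z/(z-a) for |z| > |a|.
Here a = 4/15, so X(z) = z/(z - (4/15)) = 15z/(15z - 4)
ROC: |z| > 4/15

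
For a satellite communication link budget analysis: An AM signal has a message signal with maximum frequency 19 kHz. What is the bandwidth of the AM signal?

In AM (double-sideband), the bandwidth is twice the message frequency.
BW = 2 * f_m = 2 * 19 kHz = 38 kHz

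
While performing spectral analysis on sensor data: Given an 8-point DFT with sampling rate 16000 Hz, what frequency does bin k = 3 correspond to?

The frequency of DFT bin k is: f_k = k * f_s / N
f_3 = 3 * 16000 / 8 = 6000 Hz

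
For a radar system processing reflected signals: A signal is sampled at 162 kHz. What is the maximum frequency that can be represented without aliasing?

The maximum frequency that can be represented without aliasing
is the Nyquist frequency: f_max = f_s / 2 = 162 kHz / 2 = 81 kHz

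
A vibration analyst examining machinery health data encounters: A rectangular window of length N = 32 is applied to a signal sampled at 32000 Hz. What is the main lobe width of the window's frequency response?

For a rectangular window of length N,
the main lobe width in frequency is 2*f_s/N.
= 2*32000/32 = 2000 Hz
This determines the minimum frequency separation for resolving two sinusoids.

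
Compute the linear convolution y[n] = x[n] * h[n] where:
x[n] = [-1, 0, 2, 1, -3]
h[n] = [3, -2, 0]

y[n] = sum_k x[k]*h[n-k]. Output length = len(x) + len(h) - 1 = 5 + 3 - 1 = 7.
y[0] = -1*3 = -3
y[1] = 0*3 + -1*-2 = 2
y[2] = 2*3 + 0*-2 + -1*0 = 6
y[3] = 1*3 + 2*-2 + 0*0 = -1
y[4] = -3*3 + 1*-2 + 2*0 = -11
y[5] = -3*-2 + 1*0 = 6
y[6] = -3*0 = 0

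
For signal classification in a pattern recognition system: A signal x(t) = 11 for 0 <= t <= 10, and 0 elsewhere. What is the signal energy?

Energy = integral of |x(t)|^2 dt over the signal duration
= 11^2 * 10 = 121 * 10 = 1210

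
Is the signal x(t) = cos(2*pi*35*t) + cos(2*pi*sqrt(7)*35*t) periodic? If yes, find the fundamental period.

f1 = 35 Hz, f2 = 35*sqrt(7) Hz
Ratio f2/f1 = sqrt(7), which is irrational.
Since the frequency ratio is irrational, no common period exists.
The signal is not periodic.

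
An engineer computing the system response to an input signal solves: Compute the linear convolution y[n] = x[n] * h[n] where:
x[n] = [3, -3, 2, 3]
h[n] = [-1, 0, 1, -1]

y[n] = sum_k x[k]*h[n-k]. Output length = len(x) + len(h) - 1 = 4 + 4 - 1 = 7.
y[0] = 3*-1 = -3
y[1] = -3*-1 + 3*0 = 3
y[2] = 2*-1 + -3*0 + 3*1 = 1
y[3] = 3*-1 + 2*0 + -3*1 + 3*-1 = -9
y[4] = 3*0 + 2*1 + -3*-1 = 5
y[5] = 3*1 + 2*-1 = 1
y[6] = 3*-1 = -3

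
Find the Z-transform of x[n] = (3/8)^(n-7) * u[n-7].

Time-shifting property: if X(z) = Z{x[n]}, then Z{x[n-d]} = z^(-d) * X(z)
X(z) = z/(z - 3/8) for x[n] = (3/8)^n * u[n]
Z{x[n-7]} = z^(-7) * z/(z - 3/8) = z^(-6)/(z - 3/8)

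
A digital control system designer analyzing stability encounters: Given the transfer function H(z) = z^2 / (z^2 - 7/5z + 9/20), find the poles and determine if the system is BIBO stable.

Poles are roots of the denominator: z^2 - 7/5z + 9/20 = 0.
Quadratic formula: z = [-(-7/5) +/- sqrt((-7/5)^2 - 4*(9/20))] / 2
Discriminant = 49/25 - 9/5 = 4/25; sqrt = 2/5.
z = (7/5 +/- 2/5) / 2 => z = 9/10 or z = 1/2.
|p1| = 9/10, |p2| = 1/2.
For BIBO stability, all poles must lie inside the unit circle (|p| < 1).
System is STABLE since both |p| < 1.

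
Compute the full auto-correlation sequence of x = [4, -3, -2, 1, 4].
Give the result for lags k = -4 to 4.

r_xx[k] = sum_m x[m]*x[m+k], indexed from 0, for k = -4 to 4:
  r_xx[-4] = x[4]*x[0] = 16
  r_xx[-3] = x[3]*x[0] + x[4]*x[1] = -8
  r_xx[-2] = x[2]*x[0] + x[3]*x[1] + x[4]*x[2] = -19
  r_xx[-1] = x[1]*x[0] + x[2]*x[1] + x[3]*x[2] + x[4]*x[3] = -4
  r_xx[0] = x[0]*x[0] + x[1]*x[1] + x[2]*x[2] + x[3]*x[3] + x[4]*x[4] = 46
  r_xx[1] = x[0]*x[1] + x[1]*x[2] + x[2]*x[3] + x[3]*x[4] = -4
  r_xx[2] = x[0]*x[2] + x[1]*x[3] + x[2]*x[4] = -19
  r_xx[3] = x[0]*x[3] + x[1]*x[4] = -8
  r_xx[4] = x[0]*x[4] = 16
r_xx = [16, -8, -19, -4, 46, -4, -19, -8, 16]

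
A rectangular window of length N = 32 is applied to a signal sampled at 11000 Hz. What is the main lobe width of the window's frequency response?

For a rectangular window of length N,
the main lobe width in frequency is 2*f_s/N.
= 2*11000/32 = 1375/2 Hz
This determines the minimum frequency separation for resolving two sinusoids.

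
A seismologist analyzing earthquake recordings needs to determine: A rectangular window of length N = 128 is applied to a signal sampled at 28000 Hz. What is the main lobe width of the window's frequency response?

For a rectangular window of length N,
the main lobe width in frequency is 2*f_s/N.
= 2*28000/128 = 875/2 Hz
This determines the minimum frequency separation for resolving two sinusoids.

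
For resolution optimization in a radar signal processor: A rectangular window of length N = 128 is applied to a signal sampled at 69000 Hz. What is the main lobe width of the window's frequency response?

For a rectangular window of length N,
the main lobe width in frequency is 2*f_s/N.
= 2*69000/128 = 8625/8 Hz
This determines the minimum frequency separation for resolving two sinusoids.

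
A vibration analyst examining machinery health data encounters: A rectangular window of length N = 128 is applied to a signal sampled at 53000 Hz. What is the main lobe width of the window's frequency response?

For a rectangular window of length N,
the main lobe width in frequency is 2*f_s/N.
= 2*53000/128 = 6625/8 Hz
This determines the minimum frequency separation for resolving two sinusoids.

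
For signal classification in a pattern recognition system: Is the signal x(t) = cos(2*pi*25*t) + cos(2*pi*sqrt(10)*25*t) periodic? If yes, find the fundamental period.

f1 = 25 Hz, f2 = 25*sqrt(10) Hz
Ratio f2/f1 = sqrt(10), which is irrational.
Since the frequency ratio is irrational, no common period exists.
The signal is not periodic.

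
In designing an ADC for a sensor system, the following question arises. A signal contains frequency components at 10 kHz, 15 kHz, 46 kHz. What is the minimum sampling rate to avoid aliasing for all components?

The highest frequency component is f_max = 46 kHz.
Nyquist rate = 2 * f_max = 2 * 46 kHz = 92 kHz.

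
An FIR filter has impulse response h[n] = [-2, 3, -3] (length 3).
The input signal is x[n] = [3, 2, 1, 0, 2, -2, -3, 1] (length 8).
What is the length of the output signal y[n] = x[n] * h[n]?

For linear convolution, the output length is:
len(y) = len(x) + len(h) - 1 = 8 + 3 - 1 = 10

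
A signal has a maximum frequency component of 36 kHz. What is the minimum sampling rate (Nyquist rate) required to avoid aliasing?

By the Nyquist-Shannon sampling theorem,
the minimum sampling rate (Nyquist rate) must be at least 2 * f_max.
Nyquist rate = 2 * 36 kHz = 72 kHz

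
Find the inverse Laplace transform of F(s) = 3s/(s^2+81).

Standard pair: s/(s^2+w^2) <-> cos(wt)*u(t)
With k=3, w=9: f(t) = 3*cos(9t)*u(t)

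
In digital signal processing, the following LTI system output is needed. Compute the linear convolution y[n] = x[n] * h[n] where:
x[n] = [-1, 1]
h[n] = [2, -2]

y[n] = sum_k x[k]*h[n-k]. Output length = len(x) + len(h) - 1 = 2 + 2 - 1 = 3.
y[0] = -1*2 = -2
y[1] = 1*2 + -1*-2 = 4
y[2] = 1*-2 = -2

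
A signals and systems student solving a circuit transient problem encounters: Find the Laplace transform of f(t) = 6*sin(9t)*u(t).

Standard pair: sin(wt)*u(t) <-> w/(s^2+w^2)
With w = 9: L{6*sin(9t)*u(t)} = 54/(s^2+81)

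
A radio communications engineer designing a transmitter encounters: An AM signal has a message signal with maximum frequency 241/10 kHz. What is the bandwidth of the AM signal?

In AM (double-sideband), the bandwidth is twice the message frequency.
BW = 2 * f_m = 2 * 241/10 kHz = 241/5 kHz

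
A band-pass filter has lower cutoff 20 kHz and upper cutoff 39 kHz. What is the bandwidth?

Bandwidth = f_high - f_low
= 39 kHz - 20 kHz = 19 kHz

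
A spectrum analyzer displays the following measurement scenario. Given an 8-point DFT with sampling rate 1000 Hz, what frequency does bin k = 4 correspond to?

The frequency of DFT bin k is: f_k = k * f_s / N
f_4 = 4 * 1000 / 8 = 500 Hz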